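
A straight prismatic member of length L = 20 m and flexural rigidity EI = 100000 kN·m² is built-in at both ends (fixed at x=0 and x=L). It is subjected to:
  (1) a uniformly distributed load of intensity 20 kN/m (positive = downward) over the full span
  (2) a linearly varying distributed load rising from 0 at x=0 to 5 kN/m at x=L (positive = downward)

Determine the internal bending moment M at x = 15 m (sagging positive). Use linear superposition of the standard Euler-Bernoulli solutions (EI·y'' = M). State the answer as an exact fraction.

M(15) = 2425/24 kN·m

Load 1 — uniform load w=20 kN/m over full span:
  M_1 = wLx/2 - wL²/12 - wx²/2 = 20·20·15/2 - 20·20²/12 - 20·15²/2 = 250/3 kN·m
Load 2 — triangular load w₀=5 kN/m (0→w₀ over full span):
  M_2 = 3w₀Lx/20 - w₀L²/30 - w₀x³/(6L) = 3·5·20·15/20 - 5·20²/30 - 5·15³/(6·20) = 425/24 kN·m
Superposition: M = Σ M_i = 2425/24 kN·m ≈ 101.041667 kN·m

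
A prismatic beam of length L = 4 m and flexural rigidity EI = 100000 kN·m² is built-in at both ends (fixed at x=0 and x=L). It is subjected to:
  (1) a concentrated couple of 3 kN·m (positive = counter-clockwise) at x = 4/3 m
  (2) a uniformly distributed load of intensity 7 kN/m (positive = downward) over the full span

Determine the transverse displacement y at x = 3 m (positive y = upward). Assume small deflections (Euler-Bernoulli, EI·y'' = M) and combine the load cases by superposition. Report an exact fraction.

Load 1 — applied couple M₀=3 kN·m at a=4/3 m (b=L-a=8/3):
  y_1 = (R_Ax³/6 - M_Ax²/2 - M₀(x-a)²/2)/EI  [x>a] with R_A=1, M_A=0 = (1·3³/6 - 0·3²/2 - 3·(3-(4/3))²/2)/100000 = 1/300000 m
Load 2 — uniform load w=7 kN/m over full span:
  y_2 = -wx²(L-x)²/(24EI) = -7·3²·(4-3)²/(24·100000) = -21/800000 m
Superposition: y = Σ y_i = -11/480000 m ≈ -0.000023 m

y(3) = -11/480000 m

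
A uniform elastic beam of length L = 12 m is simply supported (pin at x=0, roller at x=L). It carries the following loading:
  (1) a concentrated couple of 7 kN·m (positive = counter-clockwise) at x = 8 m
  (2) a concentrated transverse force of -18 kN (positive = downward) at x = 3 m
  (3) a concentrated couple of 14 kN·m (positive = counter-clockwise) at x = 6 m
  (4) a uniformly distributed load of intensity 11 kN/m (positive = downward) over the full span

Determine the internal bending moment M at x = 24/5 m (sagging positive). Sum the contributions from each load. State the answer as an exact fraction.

Load 1 — applied couple M₀=7 kN·m at a=8 m (b=L-a=4):
  M_1 = M₀x/L  [x≤a] = 7·(24/5)/12 = 14/5 kN·m
Load 2 — point force P=-18 kN at a=3 m (b=L-a=9):
  M_2 = Pa(L-x)/L  [x>a] = (-18)·3·(12-(24/5))/12 = -162/5 kN·m
Load 3 — applied couple M₀=14 kN·m at a=6 m (b=L-a=6):
  M_3 = M₀x/L  [x≤a] = 14·(24/5)/12 = 28/5 kN·m
Load 4 — uniform load w=11 kN/m over full span:
  M_4 = wx(L-x)/2 = 11·(24/5)·(12-(24/5))/2 = 4752/25 kN·m
Superposition: M = Σ M_i = 4152/25 kN·m ≈ 166.080000 kN·m

M(24/5) = 4152/25 kN·m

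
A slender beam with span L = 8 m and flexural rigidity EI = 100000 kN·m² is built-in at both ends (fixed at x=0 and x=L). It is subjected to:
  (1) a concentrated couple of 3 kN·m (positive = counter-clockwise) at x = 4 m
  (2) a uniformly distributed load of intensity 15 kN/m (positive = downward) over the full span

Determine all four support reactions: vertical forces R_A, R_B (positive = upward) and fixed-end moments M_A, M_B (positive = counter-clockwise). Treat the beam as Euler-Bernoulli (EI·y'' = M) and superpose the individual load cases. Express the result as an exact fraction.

Load 1 — applied couple M₀=3 kN·m at a=4 m (b=L-a=4):
  R_A = 6M₀ab/L³ = 6·3·4·4/8³ = 9/16 kN
  M_A = M₀b(2a-b)/L² = 3·4·(2·4-4)/8² = 3/4 kN·m
  R_B = -6M₀ab/L³ = -6·3·4·4/8³ = -9/16 kN
  M_B = M₀a(2b-a)/L² = 3·4·(2·4-4)/8² = 3/4 kN·m
Load 2 — uniform load w=15 kN/m over full span:
  R_A = wL/2 = 15·8/2 = 60 kN
  M_A = wL²/12 = 15·8²/12 = 80 kN·m
  R_B = wL/2 = 15·8/2 = 60 kN
  M_B = -wL²/12 = -15·8²/12 = -80 kN·m
Superposition: R_A = 969/16 kN, M_A = 323/4 kN·m, R_B = 951/16 kN, M_B = -317/4 kN·m

R_A = 969/16 kN, M_A = 323/4 kN·m, R_B = 951/16 kN, M_B = -317/4 kN·m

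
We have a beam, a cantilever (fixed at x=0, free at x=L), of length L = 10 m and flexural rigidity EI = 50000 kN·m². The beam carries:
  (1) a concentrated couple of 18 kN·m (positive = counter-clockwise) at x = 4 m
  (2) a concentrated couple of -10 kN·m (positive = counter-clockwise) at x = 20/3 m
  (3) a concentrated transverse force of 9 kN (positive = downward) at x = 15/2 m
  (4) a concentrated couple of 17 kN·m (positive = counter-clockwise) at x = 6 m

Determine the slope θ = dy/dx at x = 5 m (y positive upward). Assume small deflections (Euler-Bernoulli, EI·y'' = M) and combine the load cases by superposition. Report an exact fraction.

θ(5) = -59/25000 rad

Load 1 — applied couple M₀=18 kN·m at a=4 m (b=L-a=6):
  θ_1 = M₀a/EI  [x>a] = 18·4/50000 = 9/6250 rad
Load 2 — applied couple M₀=-10 kN·m at a=20/3 m (b=L-a=10/3):
  θ_2 = M₀x/EI  [x≤a] = (-10)·5/50000 = -1/1000 rad
Load 3 — point force P=9 kN at a=15/2 m (b=L-a=5/2):
  θ_3 = -Px(2a-x)/(2EI)  [x≤a] = -9·5·(2·(15/2)-5)/(2·50000) = -9/2000 rad
Load 4 — applied couple M₀=17 kN·m at a=6 m (b=L-a=4):
  θ_4 = M₀x/EI  [x≤a] = 17·5/50000 = 17/10000 rad
Superposition: θ = Σ θ_i = -59/25000 rad ≈ -0.002360 rad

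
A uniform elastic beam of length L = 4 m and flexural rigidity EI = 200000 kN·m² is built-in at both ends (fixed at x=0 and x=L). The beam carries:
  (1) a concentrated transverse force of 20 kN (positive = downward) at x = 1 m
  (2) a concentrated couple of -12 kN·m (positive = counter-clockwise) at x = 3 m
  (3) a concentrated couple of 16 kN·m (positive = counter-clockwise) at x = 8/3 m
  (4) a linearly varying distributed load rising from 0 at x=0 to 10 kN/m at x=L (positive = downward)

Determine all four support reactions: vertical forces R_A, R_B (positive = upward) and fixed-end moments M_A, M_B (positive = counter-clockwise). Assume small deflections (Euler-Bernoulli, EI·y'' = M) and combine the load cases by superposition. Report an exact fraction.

R_A = 149/6 kN, M_A = 109/6 kN·m, R_B = 91/6 kN, M_B = -19/2 kN·m

Load 1 — point force P=20 kN at a=1 m (b=L-a=3):
  R_A = Pb²(3a+b)/L³ = 20·3²·(3·1+3)/4³ = 135/8 kN
  M_A = Pab²/L² = 20·1·3²/4² = 45/4 kN·m
  R_B = Pa²(a+3b)/L³ = 20·1²·(1+3·3)/4³ = 25/8 kN
  M_B = -Pa²b/L² = -20·1²·3/4² = -15/4 kN·m
Load 2 — applied couple M₀=-12 kN·m at a=3 m (b=L-a=1):
  R_A = 6M₀ab/L³ = 6·(-12)·3·1/4³ = -27/8 kN
  M_A = M₀b(2a-b)/L² = (-12)·1·(2·3-1)/4² = -15/4 kN·m
  R_B = -6M₀ab/L³ = -6·(-12)·3·1/4³ = 27/8 kN
  M_B = M₀a(2b-a)/L² = (-12)·3·(2·1-3)/4² = 9/4 kN·m
Load 3 — applied couple M₀=16 kN·m at a=8/3 m (b=L-a=4/3):
  R_A = 6M₀ab/L³ = 6·16·(8/3)·(4/3)/4³ = 16/3 kN
  M_A = M₀b(2a-b)/L² = 16·(4/3)·(2·(8/3)-(4/3))/4² = 16/3 kN·m
  R_B = -6M₀ab/L³ = -6·16·(8/3)·(4/3)/4³ = -16/3 kN
  M_B = M₀a(2b-a)/L² = 16·(8/3)·(2·(4/3)-(8/3))/4² = 0 kN·m
Load 4 — triangular load w₀=10 kN/m (0→w₀ over full span):
  R_A = 3w₀L/20 = 3·10·4/20 = 6 kN
  M_A = w₀L²/30 = 10·4²/30 = 16/3 kN·m
  R_B = 7w₀L/20 = 7·10·4/20 = 14 kN
  M_B = -w₀L²/20 = -10·4²/20 = -8 kN·m
Superposition: R_A = 149/6 kN, M_A = 109/6 kN·m, R_B = 91/6 kN, M_B = -19/2 kN·m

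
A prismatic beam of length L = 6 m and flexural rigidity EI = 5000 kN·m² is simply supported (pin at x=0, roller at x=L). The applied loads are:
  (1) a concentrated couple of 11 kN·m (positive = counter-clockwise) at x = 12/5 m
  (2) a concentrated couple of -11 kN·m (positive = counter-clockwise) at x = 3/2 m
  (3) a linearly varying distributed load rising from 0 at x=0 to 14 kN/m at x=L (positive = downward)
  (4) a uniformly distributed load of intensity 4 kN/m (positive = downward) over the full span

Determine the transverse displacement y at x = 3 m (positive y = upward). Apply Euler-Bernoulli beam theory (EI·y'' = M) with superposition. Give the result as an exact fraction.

y(3) = -78111/2000000 m

Load 1 — applied couple M₀=11 kN·m at a=12/5 m (b=L-a=18/5):
  y_1 = (M₀x³/(6L)-M₀(x-a)²/2+C₁x)/EI  [x>a] with C₁=M₀(3b²-L²)/(6L)=22/25 = (11·3³/(6·6)-11·(3-(12/5))²/2+(22/25)·3)/5000 = 891/500000 m
Load 2 — applied couple M₀=-11 kN·m at a=3/2 m (b=L-a=9/2):
  y_2 = (M₀x³/(6L)-M₀(x-a)²/2+C₁x)/EI  [x>a] with C₁=M₀(3b²-L²)/(6L)=-121/16 = ((-11)·3³/(6·6)-(-11)·(3-(3/2))²/2+(-121/16)·3)/5000 = -297/80000 m
Load 3 — triangular load w₀=14 kN/m (0→w₀ over full span):
  y_3 = -w₀x(7L⁴-10L²x²+3x⁴)/(360LEI) = -14·3·(7·6⁴-10·6²·3²+3·3⁴)/(360·6·5000) = -189/8000 m
Load 4 — uniform load w=4 kN/m over full span:
  y_4 = -wx(L³-2Lx²+x³)/(24EI) = -4·3·(6³-2·6·3²+3³)/(24·5000) = -27/2000 m
Superposition: y = Σ y_i = -78111/2000000 m ≈ -0.039055 m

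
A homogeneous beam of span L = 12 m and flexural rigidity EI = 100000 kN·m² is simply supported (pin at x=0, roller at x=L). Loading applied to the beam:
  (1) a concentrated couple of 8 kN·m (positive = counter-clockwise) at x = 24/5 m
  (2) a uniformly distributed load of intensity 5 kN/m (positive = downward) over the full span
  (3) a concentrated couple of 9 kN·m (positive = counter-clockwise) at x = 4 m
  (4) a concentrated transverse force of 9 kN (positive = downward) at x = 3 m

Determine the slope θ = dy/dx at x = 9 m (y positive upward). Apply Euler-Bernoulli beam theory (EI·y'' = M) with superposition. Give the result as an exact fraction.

Load 1 — applied couple M₀=8 kN·m at a=24/5 m (b=L-a=36/5):
  θ_1 = (M₀x²/(2L)-M₀(x-a)+C₁)/EI  [x>a] with C₁=M₀(3b²-L²)/(6L)=32/25 = (8·9²/(2·12)-8·(9-(24/5))+(32/25))/100000 = -133/2500000 rad
Load 2 — uniform load w=5 kN/m over full span:
  θ_2 = -w(L³-6Lx²+4x³)/(24EI) = -5·(12³-6·12·9²+4·9³)/(24·100000) = 99/40000 rad
Load 3 — applied couple M₀=9 kN·m at a=4 m (b=L-a=8):
  θ_3 = (M₀x²/(2L)-M₀(x-a)+C₁)/EI  [x>a] with C₁=M₀(3b²-L²)/(6L)=6 = (9·9²/(2·12)-9·(9-4)+6)/100000 = -69/800000 rad
Load 4 — point force P=9 kN at a=3 m (b=L-a=9):
  θ_4 = -Pa(2L²-6Lx+3x²+a²)/(6LEI)  [x>a] = -9·3·(2·12²-6·12·9+3·9²+3²)/(6·12·100000) = 81/200000 rad
Superposition: θ = Σ θ_i = 54811/20000000 rad ≈ 0.002741 rad

θ(9) = 54811/20000000 rad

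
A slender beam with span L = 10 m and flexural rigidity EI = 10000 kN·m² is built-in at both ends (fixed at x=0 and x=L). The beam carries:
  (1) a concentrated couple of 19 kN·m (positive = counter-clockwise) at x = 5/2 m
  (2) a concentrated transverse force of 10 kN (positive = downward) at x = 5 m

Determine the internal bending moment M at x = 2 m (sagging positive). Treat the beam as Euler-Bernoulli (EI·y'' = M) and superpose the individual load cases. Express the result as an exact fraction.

M(2) = 427/80 kN·m

Load 1 — applied couple M₀=19 kN·m at a=5/2 m (b=L-a=15/2):
  M_1 = R_Ax - M_A  [x≤a] with R_A=171/80, M_A=-57/16 = (171/80)·2 - (-57/16) = 627/80 kN·m
Load 2 — point force P=10 kN at a=5 m (b=L-a=5):
  M_2 = Pb²(3a+b)x/L³ - Pab²/L²  [x≤a] = 10·5²·(3·5+5)·2/10³ - 10·5·5²/10² = -5/2 kN·m
Superposition: M = Σ M_i = 427/80 kN·m ≈ 5.337500 kN·m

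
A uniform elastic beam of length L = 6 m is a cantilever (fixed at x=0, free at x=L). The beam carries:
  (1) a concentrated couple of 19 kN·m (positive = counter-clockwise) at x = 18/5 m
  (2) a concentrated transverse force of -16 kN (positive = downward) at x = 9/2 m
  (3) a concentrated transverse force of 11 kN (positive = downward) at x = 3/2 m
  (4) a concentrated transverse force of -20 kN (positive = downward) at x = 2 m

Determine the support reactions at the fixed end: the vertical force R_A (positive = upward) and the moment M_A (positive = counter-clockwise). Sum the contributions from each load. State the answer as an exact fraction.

R_A = -25 kN, M_A = -229/2 kN·m

Load 1 — applied couple M₀=19 kN·m at a=18/5 m (b=L-a=12/5):
  R_A = 0 kN
  M_A = -M₀ = -19 kN·m
Load 2 — point force P=-16 kN at a=9/2 m (b=L-a=3/2):
  R_A = P = (-16) = -16 kN
  M_A = Pa = (-16)·(9/2) = -72 kN·m
Load 3 — point force P=11 kN at a=3/2 m (b=L-a=9/2):
  R_A = P = 11 kN
  M_A = Pa = 11·(3/2) = 33/2 kN·m
Load 4 — point force P=-20 kN at a=2 m (b=L-a=4):
  R_A = P = (-20) = -20 kN
  M_A = Pa = (-20)·2 = -40 kN·m
Superposition: R_A = -25 kN, M_A = -229/2 kN·m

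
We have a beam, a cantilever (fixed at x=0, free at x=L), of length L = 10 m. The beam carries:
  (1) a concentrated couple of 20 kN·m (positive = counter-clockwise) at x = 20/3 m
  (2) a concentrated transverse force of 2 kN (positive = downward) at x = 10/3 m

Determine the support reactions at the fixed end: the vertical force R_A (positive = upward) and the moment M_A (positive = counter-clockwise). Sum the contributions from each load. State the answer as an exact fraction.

Load 1 — applied couple M₀=20 kN·m at a=20/3 m (b=L-a=10/3):
  R_A = 0 kN
  M_A = -M₀ = -20 kN·m
Load 2 — point force P=2 kN at a=10/3 m (b=L-a=20/3):
  R_A = P = 2 kN
  M_A = Pa = 2·(10/3) = 20/3 kN·m
Superposition: R_A = 2 kN, M_A = -40/3 kN·m

R_A = 2 kN, M_A = -40/3 kN·m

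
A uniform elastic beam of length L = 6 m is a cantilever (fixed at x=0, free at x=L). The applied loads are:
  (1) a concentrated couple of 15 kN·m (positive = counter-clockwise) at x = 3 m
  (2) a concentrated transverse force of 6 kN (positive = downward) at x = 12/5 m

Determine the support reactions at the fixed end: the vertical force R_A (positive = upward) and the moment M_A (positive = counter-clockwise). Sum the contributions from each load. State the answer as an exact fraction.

R_A = 6 kN, M_A = -3/5 kN·m

Load 1 — applied couple M₀=15 kN·m at a=3 m (b=L-a=3):
  R_A = 0 kN
  M_A = -M₀ = -15 kN·m
Load 2 — point force P=6 kN at a=12/5 m (b=L-a=18/5):
  R_A = P = 6 kN
  M_A = Pa = 6·(12/5) = 72/5 kN·m
Superposition: R_A = 6 kN, M_A = -3/5 kN·m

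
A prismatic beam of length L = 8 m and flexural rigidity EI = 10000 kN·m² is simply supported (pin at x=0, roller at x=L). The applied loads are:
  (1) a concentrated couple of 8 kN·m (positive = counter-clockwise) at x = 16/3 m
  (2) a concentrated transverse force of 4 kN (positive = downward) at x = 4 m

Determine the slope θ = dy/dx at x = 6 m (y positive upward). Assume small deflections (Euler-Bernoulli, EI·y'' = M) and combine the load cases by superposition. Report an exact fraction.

Load 1 — applied couple M₀=8 kN·m at a=16/3 m (b=L-a=8/3):
  θ_1 = (M₀x²/(2L)-M₀(x-a)+C₁)/EI  [x>a] with C₁=M₀(3b²-L²)/(6L)=-64/9 = (8·6²/(2·8)-8·(6-(16/3))+(-64/9))/10000 = 1/1800 rad
Load 2 — point force P=4 kN at a=4 m (b=L-a=4):
  θ_2 = -Pa(2L²-6Lx+3x²+a²)/(6LEI)  [x>a] = -4·4·(2·8²-6·8·6+3·6²+4²)/(6·8·10000) = 3/2500 rad
Superposition: θ = Σ θ_i = 79/45000 rad ≈ 0.001756 rad

θ(6) = 79/45000 rad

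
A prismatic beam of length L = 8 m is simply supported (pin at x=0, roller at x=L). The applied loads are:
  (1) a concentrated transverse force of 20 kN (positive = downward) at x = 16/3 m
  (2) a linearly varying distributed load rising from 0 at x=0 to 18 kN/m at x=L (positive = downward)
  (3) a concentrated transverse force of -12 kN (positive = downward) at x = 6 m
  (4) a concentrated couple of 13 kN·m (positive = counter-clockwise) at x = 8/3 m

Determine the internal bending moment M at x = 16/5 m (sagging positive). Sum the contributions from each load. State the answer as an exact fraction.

M(16/5) = 25667/375 kN·m

Load 1 — point force P=20 kN at a=16/3 m (b=L-a=8/3):
  M_1 = Pbx/L  [x≤a] = 20·(8/3)·(16/5)/8 = 64/3 kN·m
Load 2 — triangular load w₀=18 kN/m (0→w₀ over full span):
  M_2 = w₀Lx/6 - w₀x³/(6L) = 18·8·(16/5)/6 - 18·(16/5)³/(6·8) = 8064/125 kN·m
Load 3 — point force P=-12 kN at a=6 m (b=L-a=2):
  M_3 = Pbx/L  [x≤a] = (-12)·2·(16/5)/8 = -48/5 kN·m
Load 4 — applied couple M₀=13 kN·m at a=8/3 m (b=L-a=16/3):
  M_4 = M₀x/L - M₀  [x>a] = 13·(16/5)/8 - 13 = -39/5 kN·m
Superposition: M = Σ M_i = 25667/375 kN·m ≈ 68.445333 kN·m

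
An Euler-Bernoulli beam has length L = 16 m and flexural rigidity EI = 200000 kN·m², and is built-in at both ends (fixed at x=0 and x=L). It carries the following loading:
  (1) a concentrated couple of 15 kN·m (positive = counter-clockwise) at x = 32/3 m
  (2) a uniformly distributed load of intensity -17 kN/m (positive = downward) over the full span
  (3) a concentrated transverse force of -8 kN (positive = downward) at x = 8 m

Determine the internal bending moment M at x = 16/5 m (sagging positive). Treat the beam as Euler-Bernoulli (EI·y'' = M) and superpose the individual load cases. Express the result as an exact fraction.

Load 1 — applied couple M₀=15 kN·m at a=32/3 m (b=L-a=16/3):
  M_1 = R_Ax - M_A  [x≤a] with R_A=5/4, M_A=5 = (5/4)·(16/5) - 5 = -1 kN·m
Load 2 — uniform load w=-17 kN/m over full span:
  M_2 = wLx/2 - wL²/12 - wx²/2 = (-17)·16·(16/5)/2 - (-17)·16²/12 - (-17)·(16/5)²/2 = 1088/75 kN·m
Load 3 — point force P=-8 kN at a=8 m (b=L-a=8):
  M_3 = Pb²(3a+b)x/L³ - Pab²/L²  [x≤a] = (-8)·8²·(3·8+8)·(16/5)/16³ - (-8)·8·8²/16² = 16/5 kN·m
Superposition: M = Σ M_i = 1253/75 kN·m ≈ 16.706667 kN·m

M(16/5) = 1253/75 kN·m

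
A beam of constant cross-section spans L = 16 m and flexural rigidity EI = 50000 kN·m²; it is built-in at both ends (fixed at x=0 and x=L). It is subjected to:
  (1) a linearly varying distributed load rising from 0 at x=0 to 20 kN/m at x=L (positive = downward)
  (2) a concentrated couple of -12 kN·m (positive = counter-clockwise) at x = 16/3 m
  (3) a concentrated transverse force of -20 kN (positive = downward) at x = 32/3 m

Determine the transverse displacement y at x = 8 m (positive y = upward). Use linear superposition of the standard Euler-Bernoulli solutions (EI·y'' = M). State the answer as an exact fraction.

y(8) = -7256/253125 m

Load 1 — triangular load w₀=20 kN/m (0→w₀ over full span):
  y_1 = -w₀x²(L-x)²(x+2L)/(120LEI) = -20·8²·(16-8)²·(8+2·16)/(120·16·50000) = -64/1875 m
Load 2 — applied couple M₀=-12 kN·m at a=16/3 m (b=L-a=32/3):
  y_2 = (R_Ax³/6 - M_Ax²/2 - M₀(x-a)²/2)/EI  [x>a] with R_A=-1, M_A=0 = ((-1)·8³/6 - 0·8²/2 - (-12)·(8-(16/3))²/2)/50000 = -8/9375 m
Load 3 — point force P=-20 kN at a=32/3 m (b=L-a=16/3):
  y_3 = -Pb²x²(3aL-(3a+b)x)/(6L³EI)  [x≤a] = -(-20)·(16/3)²·8²·(3·(32/3)·16-(3·(32/3)+(16/3))·8)/(6·16³·50000) = 64/10125 m
Superposition: y = Σ y_i = -7256/253125 m ≈ -0.028666 m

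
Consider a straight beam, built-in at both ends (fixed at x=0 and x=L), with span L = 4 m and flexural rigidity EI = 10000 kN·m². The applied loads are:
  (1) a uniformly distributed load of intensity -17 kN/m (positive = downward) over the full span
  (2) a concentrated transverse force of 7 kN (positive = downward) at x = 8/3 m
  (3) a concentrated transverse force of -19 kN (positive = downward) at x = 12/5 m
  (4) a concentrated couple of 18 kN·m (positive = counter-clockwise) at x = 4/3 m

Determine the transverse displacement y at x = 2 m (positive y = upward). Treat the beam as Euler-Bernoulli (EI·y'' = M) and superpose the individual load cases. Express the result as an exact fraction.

y(2) = 97603/50625000 m

Load 1 — uniform load w=-17 kN/m over full span:
  y_1 = -wx²(L-x)²/(24EI) = -(-17)·2²·(4-2)²/(24·10000) = 17/15000 m
Load 2 — point force P=7 kN at a=8/3 m (b=L-a=4/3):
  y_2 = -Pb²x²(3aL-(3a+b)x)/(6L³EI)  [x≤a] = -7·(4/3)²·2²·(3·(8/3)·4-(3·(8/3)+(4/3))·2)/(6·4³·10000) = -7/40500 m
Load 3 — point force P=-19 kN at a=12/5 m (b=L-a=8/5):
  y_3 = -Pb²x²(3aL-(3a+b)x)/(6L³EI)  [x≤a] = -(-19)·(8/5)²·2²·(3·(12/5)·4-(3·(12/5)+(8/5))·2)/(6·4³·10000) = 133/234375 m
Load 4 — applied couple M₀=18 kN·m at a=4/3 m (b=L-a=8/3):
  y_4 = (R_Ax³/6 - M_Ax²/2 - M₀(x-a)²/2)/EI  [x>a] with R_A=6, M_A=0 = (6·2³/6 - 0·2²/2 - 18·(2-(4/3))²/2)/10000 = 1/2500 m
Superposition: y = Σ y_i = 97603/50625000 m ≈ 0.001928 m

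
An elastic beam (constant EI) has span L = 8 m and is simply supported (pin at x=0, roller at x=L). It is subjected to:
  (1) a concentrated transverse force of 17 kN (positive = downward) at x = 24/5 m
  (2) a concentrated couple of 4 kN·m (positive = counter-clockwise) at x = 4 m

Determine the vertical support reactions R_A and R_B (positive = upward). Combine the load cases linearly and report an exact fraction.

R_A = 73/10 kN, R_B = 97/10 kN

Load 1 — point force P=17 kN at a=24/5 m (b=L-a=16/5):
  R_A = Pb/L = 17·(16/5)/8 = 34/5 kN
  R_B = Pa/L = 17·(24/5)/8 = 51/5 kN
Load 2 — applied couple M₀=4 kN·m at a=4 m (b=L-a=4):
  R_A = M₀/L = 4/8 = 1/2 kN
  R_B = -M₀/L = -4/8 = -1/2 kN
Superposition: R_A = 73/10 kN, R_B = 97/10 kN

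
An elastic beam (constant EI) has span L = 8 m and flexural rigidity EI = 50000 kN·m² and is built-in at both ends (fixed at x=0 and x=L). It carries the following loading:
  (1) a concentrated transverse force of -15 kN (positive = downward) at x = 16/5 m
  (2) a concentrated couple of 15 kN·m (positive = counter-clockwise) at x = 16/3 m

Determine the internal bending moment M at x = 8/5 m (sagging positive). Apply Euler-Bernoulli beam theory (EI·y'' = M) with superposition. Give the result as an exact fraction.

M(8/5) = 91/125 kN·m

Load 1 — point force P=-15 kN at a=16/5 m (b=L-a=24/5):
  M_1 = Pb²(3a+b)x/L³ - Pab²/L²  [x≤a] = (-15)·(24/5)²·(3·(16/5)+(24/5))·(8/5)/8³ - (-15)·(16/5)·(24/5)²/8² = 216/125 kN·m
Load 2 — applied couple M₀=15 kN·m at a=16/3 m (b=L-a=8/3):
  M_2 = R_Ax - M_A  [x≤a] with R_A=5/2, M_A=5 = (5/2)·(8/5) - 5 = -1 kN·m
Superposition: M = Σ M_i = 91/125 kN·m ≈ 0.728000 kN·m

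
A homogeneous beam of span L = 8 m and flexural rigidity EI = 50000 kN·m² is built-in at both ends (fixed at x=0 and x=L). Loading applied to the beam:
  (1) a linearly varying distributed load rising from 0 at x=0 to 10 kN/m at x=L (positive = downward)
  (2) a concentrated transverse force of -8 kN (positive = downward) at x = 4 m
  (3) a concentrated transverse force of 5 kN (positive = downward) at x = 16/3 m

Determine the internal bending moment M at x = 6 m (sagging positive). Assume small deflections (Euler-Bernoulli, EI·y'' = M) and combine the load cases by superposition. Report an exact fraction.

M(6) = 193/27 kN·m

Load 1 — triangular load w₀=10 kN/m (0→w₀ over full span):
  M_1 = 3w₀Lx/20 - w₀L²/30 - w₀x³/(6L) = 3·10·8·6/20 - 10·8²/30 - 10·6³/(6·8) = 17/3 kN·m
Load 2 — point force P=-8 kN at a=4 m (b=L-a=4):
  M_2 = Pa²(a+3b)(L-x)/L³ - Pa²b/L²  [x>a] = (-8)·4²·(4+3·4)·(8-6)/8³ - (-8)·4²·4/8² = 0 kN·m
Load 3 — point force P=5 kN at a=16/3 m (b=L-a=8/3):
  M_3 = Pa²(a+3b)(L-x)/L³ - Pa²b/L²  [x>a] = 5·(16/3)²·((16/3)+3·(8/3))·(8-6)/8³ - 5·(16/3)²·(8/3)/8² = 40/27 kN·m
Superposition: M = Σ M_i = 193/27 kN·m ≈ 7.148148 kN·m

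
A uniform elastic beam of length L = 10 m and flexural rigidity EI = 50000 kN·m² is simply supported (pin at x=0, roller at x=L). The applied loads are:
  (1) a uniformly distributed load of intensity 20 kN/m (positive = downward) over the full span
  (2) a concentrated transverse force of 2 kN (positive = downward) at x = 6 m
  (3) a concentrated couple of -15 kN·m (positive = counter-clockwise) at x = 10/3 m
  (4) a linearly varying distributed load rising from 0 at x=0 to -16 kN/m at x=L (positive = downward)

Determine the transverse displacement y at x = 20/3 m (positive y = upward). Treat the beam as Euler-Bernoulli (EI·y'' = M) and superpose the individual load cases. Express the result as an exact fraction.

Load 1 — uniform load w=20 kN/m over full span:
  y_1 = -wx(L³-2Lx²+x³)/(24EI) = -20·(20/3)·(10³-2·10·(20/3)²+(20/3)³)/(24·50000) = -11/243 m
Load 2 — point force P=2 kN at a=6 m (b=L-a=4):
  y_2 = -Pa(L-x)(2Lx-a²-x²)/(6LEI)  [x>a] = -2·6·(10-(20/3))·(2·10·(20/3)-6²-(20/3)²)/(6·10·50000) = -119/168750 m
Load 3 — applied couple M₀=-15 kN·m at a=10/3 m (b=L-a=20/3):
  y_3 = (M₀x³/(6L)-M₀(x-a)²/2+C₁x)/EI  [x>a] with C₁=M₀(3b²-L²)/(6L)=-25/3 = ((-15)·(20/3)³/(6·10)-(-15)·((20/3)-(10/3))²/2+(-25/3)·(20/3))/50000 = -1/1080 m
Load 4 — triangular load w₀=-16 kN/m (0→w₀ over full span):
  y_4 = -w₀x(7L⁴-10L²x²+3x⁴)/(360LEI) = -(-16)·(20/3)·(7·10⁴-10·10²·(20/3)²+3·(20/3)⁴)/(360·10·50000) = 68/3645 m
Superposition: y = Σ y_i = -514727/18225000 m ≈ -0.028243 m

y(20/3) = -514727/18225000 m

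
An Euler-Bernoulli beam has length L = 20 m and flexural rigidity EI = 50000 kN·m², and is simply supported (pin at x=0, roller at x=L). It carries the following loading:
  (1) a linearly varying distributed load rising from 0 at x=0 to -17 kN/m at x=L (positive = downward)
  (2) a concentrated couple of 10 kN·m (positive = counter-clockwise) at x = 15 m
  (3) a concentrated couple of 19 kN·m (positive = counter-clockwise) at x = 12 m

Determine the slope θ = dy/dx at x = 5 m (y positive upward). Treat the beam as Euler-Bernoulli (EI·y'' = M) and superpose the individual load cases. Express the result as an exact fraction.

θ(5) = 2759551/72000000 rad

Load 1 — triangular load w₀=-17 kN/m (0→w₀ over full span):
  θ_1 = -w₀(7L⁴-30L²x²+15x⁴)/(360LEI) = -(-17)·(7·20⁴-30·20²·5²+15·5⁴)/(360·20·50000) = 22559/576000 rad
Load 2 — applied couple M₀=10 kN·m at a=15 m (b=L-a=5):
  θ_2 = (M₀x²/(2L)+C₁)/EI  [x≤a] with C₁=M₀(3b²-L²)/(6L)=-325/12 = (10·5²/(2·20)+(-325/12))/50000 = -1/2400 rad
Load 3 — applied couple M₀=19 kN·m at a=12 m (b=L-a=8):
  θ_3 = (M₀x²/(2L)+C₁)/EI  [x≤a] with C₁=M₀(3b²-L²)/(6L)=-494/15 = (19·5²/(2·20)+(-494/15))/50000 = -2527/6000000 rad
Superposition: θ = Σ θ_i = 2759551/72000000 rad ≈ 0.038327 rad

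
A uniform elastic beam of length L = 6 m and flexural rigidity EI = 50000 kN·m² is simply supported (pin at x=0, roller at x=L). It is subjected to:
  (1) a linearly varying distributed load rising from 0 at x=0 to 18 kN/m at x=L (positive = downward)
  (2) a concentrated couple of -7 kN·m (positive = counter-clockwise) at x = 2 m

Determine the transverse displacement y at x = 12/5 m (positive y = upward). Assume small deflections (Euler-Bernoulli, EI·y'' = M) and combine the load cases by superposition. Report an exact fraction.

Load 1 — triangular load w₀=18 kN/m (0→w₀ over full span):
  y_1 = -w₀x(7L⁴-10L²x²+3x⁴)/(360LEI) = -18·(12/5)·(7·6⁴-10·6²·(12/5)²+3·(12/5)⁴)/(360·6·50000) = -277263/97656250 m
Load 2 — applied couple M₀=-7 kN·m at a=2 m (b=L-a=4):
  y_2 = (M₀x³/(6L)-M₀(x-a)²/2+C₁x)/EI  [x>a] with C₁=M₀(3b²-L²)/(6L)=-7/3 = ((-7)·(12/5)³/(6·6)-(-7)·((12/5)-2)²/2+(-7/3)·(12/5))/50000 = -483/3125000 m
Superposition: y = Σ y_i = -1169427/390625000 m ≈ -0.002994 m

y(12/5) = -1169427/390625000 m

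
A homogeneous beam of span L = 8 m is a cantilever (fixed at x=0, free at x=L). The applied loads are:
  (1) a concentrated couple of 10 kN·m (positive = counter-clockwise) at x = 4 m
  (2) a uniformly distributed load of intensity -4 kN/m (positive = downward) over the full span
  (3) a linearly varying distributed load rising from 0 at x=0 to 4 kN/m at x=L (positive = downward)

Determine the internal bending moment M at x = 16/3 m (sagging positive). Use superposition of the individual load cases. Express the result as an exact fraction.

Load 1 — applied couple M₀=10 kN·m at a=4 m (b=L-a=4):
  M_1 = 0  [x>a] = 0 kN·m
Load 2 — uniform load w=-4 kN/m over full span:
  M_2 = -w(L-x)²/2 = -(-4)·(8-(16/3))²/2 = 128/9 kN·m
Load 3 — triangular load w₀=4 kN/m (0→w₀ over full span):
  M_3 = w₀Lx/2 - w₀L²/3 - w₀x³/(6L) = 4·8·(16/3)/2 - 4·8²/3 - 4·(16/3)³/(6·8) = -1024/81 kN·m
Superposition: M = Σ M_i = 128/81 kN·m ≈ 1.580247 kN·m

M(16/3) = 128/81 kN·m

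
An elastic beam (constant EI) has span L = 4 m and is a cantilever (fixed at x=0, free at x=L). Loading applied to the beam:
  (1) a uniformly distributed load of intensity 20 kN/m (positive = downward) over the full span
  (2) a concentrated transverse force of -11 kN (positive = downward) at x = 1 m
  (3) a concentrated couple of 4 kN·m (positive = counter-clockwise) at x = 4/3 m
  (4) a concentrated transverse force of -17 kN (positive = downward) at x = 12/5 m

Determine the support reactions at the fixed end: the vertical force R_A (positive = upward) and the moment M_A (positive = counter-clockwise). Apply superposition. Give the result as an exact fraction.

R_A = 52 kN, M_A = 521/5 kN·m

Load 1 — uniform load w=20 kN/m over full span:
  R_A = wL = 20·4 = 80 kN
  M_A = wL²/2 = 20·4²/2 = 160 kN·m
Load 2 — point force P=-11 kN at a=1 m (b=L-a=3):
  R_A = P = (-11) = -11 kN
  M_A = Pa = (-11)·1 = -11 kN·m
Load 3 — applied couple M₀=4 kN·m at a=4/3 m (b=L-a=8/3):
  R_A = 0 kN
  M_A = -M₀ = -4 kN·m
Load 4 — point force P=-17 kN at a=12/5 m (b=L-a=8/5):
  R_A = P = (-17) = -17 kN
  M_A = Pa = (-17)·(12/5) = -204/5 kN·m
Superposition: R_A = 52 kN, M_A = 521/5 kN·m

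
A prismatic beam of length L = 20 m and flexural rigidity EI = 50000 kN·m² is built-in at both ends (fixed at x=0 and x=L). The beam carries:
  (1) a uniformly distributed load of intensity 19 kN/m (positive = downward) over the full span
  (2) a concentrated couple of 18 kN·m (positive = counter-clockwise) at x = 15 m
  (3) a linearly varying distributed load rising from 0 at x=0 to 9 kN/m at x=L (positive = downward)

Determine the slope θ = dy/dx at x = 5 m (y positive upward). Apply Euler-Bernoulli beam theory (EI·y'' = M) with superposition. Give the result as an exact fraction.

θ(5) = -4727/160000 rad

Load 1 — uniform load w=19 kN/m over full span:
  θ_1 = -wx(L-x)(L-2x)/(12EI) = -19·5·(20-5)·(20-2·5)/(12·50000) = -19/800 rad
Load 2 — applied couple M₀=18 kN·m at a=15 m (b=L-a=5):
  θ_2 = (R_Ax²/2 - M_Ax)/EI  [x≤a] with R_A=81/80, M_A=45/8 = ((81/80)·5²/2 - (45/8)·5)/50000 = -99/320000 rad
Load 3 — triangular load w₀=9 kN/m (0→w₀ over full span):
  θ_3 = -w₀(2x(L-x)(L-2x)(x+2L)+x²(L-x)²)/(120LEI) = -9·(2·5·(20-5)·(20-2·5)·(5+2·20)+5²·(20-5)²)/(120·20·50000) = -351/64000 rad
Superposition: θ = Σ θ_i = -4727/160000 rad ≈ -0.029544 rad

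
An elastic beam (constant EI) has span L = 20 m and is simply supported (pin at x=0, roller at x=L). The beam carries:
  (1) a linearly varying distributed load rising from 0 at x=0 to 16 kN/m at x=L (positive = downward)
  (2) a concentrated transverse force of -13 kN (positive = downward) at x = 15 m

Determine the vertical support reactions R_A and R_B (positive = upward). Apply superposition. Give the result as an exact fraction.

R_A = 601/12 kN, R_B = 1163/12 kN

Load 1 — triangular load w₀=16 kN/m (0→w₀ over full span):
  R_A = w₀L/6 = 16·20/6 = 160/3 kN
  R_B = w₀L/3 = 16·20/3 = 320/3 kN
Load 2 — point force P=-13 kN at a=15 m (b=L-a=5):
  R_A = Pb/L = (-13)·5/20 = -13/4 kN
  R_B = Pa/L = (-13)·15/20 = -39/4 kN
Superposition: R_A = 601/12 kN, R_B = 1163/12 kN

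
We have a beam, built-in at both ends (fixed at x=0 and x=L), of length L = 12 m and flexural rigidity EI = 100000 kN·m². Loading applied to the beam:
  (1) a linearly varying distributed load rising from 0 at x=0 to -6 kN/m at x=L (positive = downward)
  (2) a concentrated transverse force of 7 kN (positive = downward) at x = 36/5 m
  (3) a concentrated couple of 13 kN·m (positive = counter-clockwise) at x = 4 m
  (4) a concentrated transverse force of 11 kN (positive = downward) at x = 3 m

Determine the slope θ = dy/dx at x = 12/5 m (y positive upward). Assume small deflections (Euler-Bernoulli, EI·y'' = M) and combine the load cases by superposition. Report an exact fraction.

θ(12/5) = 79937/625000000 rad

Load 1 — triangular load w₀=-6 kN/m (0→w₀ over full span):
  θ_1 = -w₀(2x(L-x)(L-2x)(x+2L)+x²(L-x)²)/(120LEI) = -(-6)·(2·(12/5)·(12-(12/5))·(12-2·(12/5))·((12/5)+2·12)+(12/5)²·(12-(12/5))²)/(120·12·100000) = 756/1953125 rad
Load 2 — point force P=7 kN at a=36/5 m (b=L-a=24/5):
  θ_2 = -Pb²x(2aL-(3a+b)x)/(2L³EI)  [x≤a] = -7·(24/5)²·(12/5)·(2·(36/5)·12-(3·(36/5)+(24/5))·(12/5))/(2·12³·100000) = -1197/9765625 rad
Load 3 — applied couple M₀=13 kN·m at a=4 m (b=L-a=8):
  θ_3 = (R_Ax²/2 - M_Ax)/EI  [x≤a] with R_A=13/9, M_A=0 = ((13/9)·(12/5)²/2 - 0·(12/5))/100000 = 13/312500 rad
Load 4 — point force P=11 kN at a=3 m (b=L-a=9):
  θ_4 = -Pb²x(2aL-(3a+b)x)/(2L³EI)  [x≤a] = -11·9²·(12/5)·(2·3·12-(3·3+9)·(12/5))/(2·12³·100000) = -891/5000000 rad
Superposition: θ = Σ θ_i = 79937/625000000 rad ≈ 0.000128 rad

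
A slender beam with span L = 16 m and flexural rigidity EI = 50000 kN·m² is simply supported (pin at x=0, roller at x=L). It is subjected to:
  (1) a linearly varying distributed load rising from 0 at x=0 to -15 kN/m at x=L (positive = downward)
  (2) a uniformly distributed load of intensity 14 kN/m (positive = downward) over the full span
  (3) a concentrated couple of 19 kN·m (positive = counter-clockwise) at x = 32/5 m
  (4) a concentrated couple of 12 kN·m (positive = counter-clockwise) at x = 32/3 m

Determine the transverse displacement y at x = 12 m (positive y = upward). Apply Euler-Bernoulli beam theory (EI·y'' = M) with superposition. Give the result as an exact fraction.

y(12) = -139123/1875000 m

Load 1 — triangular load w₀=-15 kN/m (0→w₀ over full span):
  y_1 = -w₀x(7L⁴-10L²x²+3x⁴)/(360LEI) = -(-15)·12·(7·16⁴-10·16²·12²+3·12⁴)/(360·16·50000) = 119/1250 m
Load 2 — uniform load w=14 kN/m over full span:
  y_2 = -wx(L³-2Lx²+x³)/(24EI) = -14·12·(16³-2·16·12²+12³)/(24·50000) = -532/3125 m
Load 3 — applied couple M₀=19 kN·m at a=32/5 m (b=L-a=48/5):
  y_3 = (M₀x³/(6L)-M₀(x-a)²/2+C₁x)/EI  [x>a] with C₁=M₀(3b²-L²)/(6L)=304/75 = (19·12³/(6·16)-19·(12-(32/5))²/2+(304/75)·12)/50000 = 1159/625000 m
Load 4 — applied couple M₀=12 kN·m at a=32/3 m (b=L-a=16/3):
  y_4 = (M₀x³/(6L)-M₀(x-a)²/2+C₁x)/EI  [x>a] with C₁=M₀(3b²-L²)/(6L)=-64/3 = (12·12³/(6·16)-12·(12-(32/3))²/2+(-64/3)·12)/50000 = -19/18750 m
Superposition: y = Σ y_i = -139123/1875000 m ≈ -0.074199 m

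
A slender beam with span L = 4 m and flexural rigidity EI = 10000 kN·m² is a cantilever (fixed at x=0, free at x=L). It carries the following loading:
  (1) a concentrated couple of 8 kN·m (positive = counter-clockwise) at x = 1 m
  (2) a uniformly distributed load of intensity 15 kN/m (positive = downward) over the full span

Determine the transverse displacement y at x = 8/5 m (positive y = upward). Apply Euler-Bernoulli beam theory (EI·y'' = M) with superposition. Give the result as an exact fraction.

y(8/5) = -3373/312500 m

Load 1 — applied couple M₀=8 kN·m at a=1 m (b=L-a=3):
  y_1 = M₀a(2x-a)/(2EI)  [x>a] = 8·1·(2·(8/5)-1)/(2·10000) = 11/12500 m
Load 2 — uniform load w=15 kN/m over full span:
  y_2 = -wx²(x²-4Lx+6L²)/(24EI) = -15·(8/5)²·((8/5)²-4·4·(8/5)+6·4²)/(24·10000) = -912/78125 m
Superposition: y = Σ y_i = -3373/312500 m ≈ -0.010794 m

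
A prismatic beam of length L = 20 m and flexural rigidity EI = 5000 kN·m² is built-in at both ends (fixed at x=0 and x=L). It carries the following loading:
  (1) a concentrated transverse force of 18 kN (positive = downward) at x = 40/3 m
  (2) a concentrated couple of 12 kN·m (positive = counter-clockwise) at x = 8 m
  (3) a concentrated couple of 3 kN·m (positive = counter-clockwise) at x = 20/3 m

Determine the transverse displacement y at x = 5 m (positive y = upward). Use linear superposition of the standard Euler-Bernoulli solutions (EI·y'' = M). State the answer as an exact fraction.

y(5) = -167/3600 m

Load 1 — point force P=18 kN at a=40/3 m (b=L-a=20/3):
  y_1 = -Pb²x²(3aL-(3a+b)x)/(6L³EI)  [x≤a] = -18·(20/3)²·5²·(3·(40/3)·20-(3·(40/3)+(20/3))·5)/(6·20³·5000) = -17/360 m
Load 2 — applied couple M₀=12 kN·m at a=8 m (b=L-a=12):
  y_2 = (R_Ax³/6 - M_Ax²/2)/EI  [x≤a] with R_A=108/125, M_A=36/25 = ((108/125)·5³/6 - (36/25)·5²/2)/5000 = 0 m
Load 3 — applied couple M₀=3 kN·m at a=20/3 m (b=L-a=40/3):
  y_3 = (R_Ax³/6 - M_Ax²/2)/EI  [x≤a] with R_A=1/5, M_A=0 = ((1/5)·5³/6 - 0·5²/2)/5000 = 1/1200 m
Superposition: y = Σ y_i = -167/3600 m ≈ -0.046389 m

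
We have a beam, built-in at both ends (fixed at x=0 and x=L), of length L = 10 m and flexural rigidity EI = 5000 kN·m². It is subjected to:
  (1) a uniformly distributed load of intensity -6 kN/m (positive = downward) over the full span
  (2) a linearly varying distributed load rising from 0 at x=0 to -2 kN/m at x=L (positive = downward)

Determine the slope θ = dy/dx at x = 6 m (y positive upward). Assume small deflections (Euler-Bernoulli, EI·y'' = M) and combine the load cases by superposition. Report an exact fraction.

θ(6) = -17/3125 rad

Load 1 — uniform load w=-6 kN/m over full span:
  θ_1 = -wx(L-x)(L-2x)/(12EI) = -(-6)·6·(10-6)·(10-2·6)/(12·5000) = -3/625 rad
Load 2 — triangular load w₀=-2 kN/m (0→w₀ over full span):
  θ_2 = -w₀(2x(L-x)(L-2x)(x+2L)+x²(L-x)²)/(120LEI) = -(-2)·(2·6·(10-6)·(10-2·6)·(6+2·10)+6²·(10-6)²)/(120·10·5000) = -2/3125 rad
Superposition: θ = Σ θ_i = -17/3125 rad ≈ -0.005440 rad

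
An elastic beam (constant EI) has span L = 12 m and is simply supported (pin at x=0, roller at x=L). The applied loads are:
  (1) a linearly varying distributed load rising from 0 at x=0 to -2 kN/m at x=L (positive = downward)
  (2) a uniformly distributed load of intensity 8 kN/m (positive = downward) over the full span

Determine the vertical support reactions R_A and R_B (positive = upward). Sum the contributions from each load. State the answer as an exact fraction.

Load 1 — triangular load w₀=-2 kN/m (0→w₀ over full span):
  R_A = w₀L/6 = (-2)·12/6 = -4 kN
  R_B = w₀L/3 = (-2)·12/3 = -8 kN
Load 2 — uniform load w=8 kN/m over full span:
  R_A = wL/2 = 8·12/2 = 48 kN
  R_B = wL/2 = 8·12/2 = 48 kN
Superposition: R_A = 44 kN, R_B = 40 kN

R_A = 44 kN, R_B = 40 kN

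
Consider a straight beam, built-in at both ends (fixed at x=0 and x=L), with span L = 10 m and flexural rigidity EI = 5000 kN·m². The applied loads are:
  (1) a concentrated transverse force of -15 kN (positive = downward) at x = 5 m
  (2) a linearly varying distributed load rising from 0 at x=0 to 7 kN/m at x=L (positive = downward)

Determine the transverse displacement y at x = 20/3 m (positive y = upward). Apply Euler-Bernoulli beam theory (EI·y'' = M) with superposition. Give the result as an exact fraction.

Load 1 — point force P=-15 kN at a=5 m (b=L-a=5):
  y_1 = -Pa²(L-x)²(3bL-(3b+a)(L-x))/(6L³EI)  [x>a] = -(-15)·5²·(10-(20/3))²·(3·5·10-(3·5+5)·(10-(20/3)))/(6·10³·5000) = 5/432 m
Load 2 — triangular load w₀=7 kN/m (0→w₀ over full span):
  y_2 = -w₀x²(L-x)²(x+2L)/(120LEI) = -7·(20/3)²·(10-(20/3))²·((20/3)+2·10)/(120·10·5000) = -56/3645 m
Superposition: y = Σ y_i = -221/58320 m ≈ -0.003789 m

y(20/3) = -221/58320 m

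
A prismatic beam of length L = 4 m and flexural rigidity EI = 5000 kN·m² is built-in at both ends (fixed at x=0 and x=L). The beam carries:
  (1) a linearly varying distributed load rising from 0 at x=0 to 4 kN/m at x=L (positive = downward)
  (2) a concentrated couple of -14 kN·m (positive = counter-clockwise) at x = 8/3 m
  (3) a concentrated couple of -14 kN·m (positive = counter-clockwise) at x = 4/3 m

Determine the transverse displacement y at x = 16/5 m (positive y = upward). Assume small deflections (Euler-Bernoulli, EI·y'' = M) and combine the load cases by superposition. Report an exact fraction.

Load 1 — triangular load w₀=4 kN/m (0→w₀ over full span):
  y_1 = -w₀x²(L-x)²(x+2L)/(120LEI) = -4·(16/5)²·(4-(16/5))²·((16/5)+2·4)/(120·4·5000) = -3584/29296875 m
Load 2 — applied couple M₀=-14 kN·m at a=8/3 m (b=L-a=4/3):
  y_2 = (R_Ax³/6 - M_Ax²/2 - M₀(x-a)²/2)/EI  [x>a] with R_A=-14/3, M_A=-14/3 = ((-14/3)·(16/5)³/6 - (-14/3)·(16/5)²/2 - (-14)·((16/5)-(8/3))²/2)/5000 = 56/703125 m
Load 3 — applied couple M₀=-14 kN·m at a=4/3 m (b=L-a=8/3):
  y_3 = (R_Ax³/6 - M_Ax²/2 - M₀(x-a)²/2)/EI  [x>a] with R_A=-14/3, M_A=0 = ((-14/3)·(16/5)³/6 - 0·(16/5)²/2 - (-14)·((16/5)-(4/3))²/2)/5000 = -154/703125 m
Superposition: y = Σ y_i = -23002/87890625 m ≈ -0.000262 m

y(16/5) = -23002/87890625 m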